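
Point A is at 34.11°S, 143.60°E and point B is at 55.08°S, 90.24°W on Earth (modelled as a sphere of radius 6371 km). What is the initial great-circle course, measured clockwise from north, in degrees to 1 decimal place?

152.0°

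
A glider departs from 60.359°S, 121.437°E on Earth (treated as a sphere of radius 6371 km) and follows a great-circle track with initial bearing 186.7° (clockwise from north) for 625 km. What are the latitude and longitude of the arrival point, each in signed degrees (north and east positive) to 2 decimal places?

Angular distance δ = d/R = 625/6371 = 0.09810 rad; initial bearing θ = 3.2585 rad.
sin φ₂ = sin φ₁ cos δ + cos φ₁ sin δ cos θ = (-0.8691)(0.9952) + (0.4946)(0.0979)(-0.9932) = -0.9131, so φ₂ = -65.93°.
Δλ = atan2(sin θ sin δ cos φ₁, cos δ − sin φ₁ sin φ₂) = atan2(-0.0057, 0.2016) = -1.606°.
λ₂ = 121.437° − 1.606° = 119.83°.

-65.93°, 119.83°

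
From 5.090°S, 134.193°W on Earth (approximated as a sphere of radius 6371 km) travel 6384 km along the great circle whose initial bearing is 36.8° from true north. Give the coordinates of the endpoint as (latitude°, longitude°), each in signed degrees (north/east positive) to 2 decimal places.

38.63°, -93.95°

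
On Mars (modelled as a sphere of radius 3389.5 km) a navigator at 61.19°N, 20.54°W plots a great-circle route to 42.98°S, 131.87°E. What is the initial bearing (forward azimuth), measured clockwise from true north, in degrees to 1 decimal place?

With φ₁ = 1.0680, φ₂ = -0.7501, Δλ = 2.6601 rad, the forward-azimuth formula gives
θ = atan2( sin Δλ cos φ₂ , cos φ₁ sin φ₂ − sin φ₁ cos φ₂ cos Δλ ) = atan2(0.3388, 0.2396) = 54.73°.
So the initial bearing is 54.7°.

54.7°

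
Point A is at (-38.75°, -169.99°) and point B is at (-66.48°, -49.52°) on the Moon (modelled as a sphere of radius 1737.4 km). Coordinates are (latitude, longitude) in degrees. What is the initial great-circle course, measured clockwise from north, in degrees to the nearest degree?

158°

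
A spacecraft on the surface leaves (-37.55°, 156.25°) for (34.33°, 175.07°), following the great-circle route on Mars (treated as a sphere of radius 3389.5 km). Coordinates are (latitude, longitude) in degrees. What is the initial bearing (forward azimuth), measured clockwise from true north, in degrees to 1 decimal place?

16.1°

Δλ = 18.820° = 0.3285 rad.
y = sin Δλ · cos φ₂ = (0.3226)(0.8258) = 0.2664
x = cos φ₁ sin φ₂ − sin φ₁ cos φ₂ cos Δλ = (0.7928)(0.5640) − (-0.6095)(0.8258)(0.9465) = 0.9235
θ = atan2(y, x) = 16.09°, so the bearing is 16.1°.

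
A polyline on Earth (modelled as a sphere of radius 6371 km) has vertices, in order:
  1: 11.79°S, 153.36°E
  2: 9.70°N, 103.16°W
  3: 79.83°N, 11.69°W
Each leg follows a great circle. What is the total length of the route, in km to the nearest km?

20654 km

Leg 1→2: central angle 1.8331 rad, distance 11679.0 km.
Leg 2→3: central angle 1.4087 rad, distance 8974.9 km.
Total: 11679.0 + 8974.9 ≈ 20654 km.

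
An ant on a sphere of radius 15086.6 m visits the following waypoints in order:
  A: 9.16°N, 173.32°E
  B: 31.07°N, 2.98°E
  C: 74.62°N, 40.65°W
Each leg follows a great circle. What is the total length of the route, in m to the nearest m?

Leg A→B: central angle 2.4211 rad, distance 36525.9 m.
Leg B→C: central angle 0.8473 rad, distance 12782.4 m.
Total: 36525.9 + 12782.4 ≈ 49308 m.

49308 m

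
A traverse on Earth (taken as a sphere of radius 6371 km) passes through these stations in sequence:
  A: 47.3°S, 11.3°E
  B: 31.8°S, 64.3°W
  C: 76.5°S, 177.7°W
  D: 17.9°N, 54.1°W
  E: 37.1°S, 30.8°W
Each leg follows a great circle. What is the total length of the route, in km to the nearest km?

32962 km

Leg A→B: central angle 1.0115 rad, distance 6444.2 km.
Leg B→C: central angle 1.1223 rad, distance 7150.2 km.
Leg C→D: central angle 2.0062 rad, distance 12781.6 km.
Leg D→E: central angle 1.0337 rad, distance 6585.4 km.
Total: 6444.2 + 7150.2 + 12781.6 + 6585.4 ≈ 32962 km.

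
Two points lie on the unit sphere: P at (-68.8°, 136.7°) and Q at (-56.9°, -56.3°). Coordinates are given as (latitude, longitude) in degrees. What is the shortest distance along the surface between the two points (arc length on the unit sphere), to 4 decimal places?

In radians: φ₁ = -1.2008, φ₂ = -0.9931, Δλ = 167.000° = 2.9147 rad.
Haversine: a = sin²(Δφ/2) + cos φ₁ cos φ₂ sin²(Δλ/2) = 0.0107 + (0.3616)(0.5461)(0.9872) = 0.20570.
Central angle c = 2·arcsin(√a) = 0.94147 rad.
On the unit sphere the arc length equals the central angle: 0.9415.

0.9415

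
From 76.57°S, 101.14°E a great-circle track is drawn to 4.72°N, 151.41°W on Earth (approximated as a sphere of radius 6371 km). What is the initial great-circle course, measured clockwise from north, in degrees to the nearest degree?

106°

Δλ = 107.450° = 1.8754 rad.
y = sin Δλ · cos φ₂ = (0.9540)(0.9966) = 0.9507
x = cos φ₁ sin φ₂ − sin φ₁ cos φ₂ cos Δλ = (0.2323)(0.0823) − (-0.9727)(0.9966)(-0.2999) = -0.2716
θ = atan2(y, x) = 105.94°, so the bearing is 106°.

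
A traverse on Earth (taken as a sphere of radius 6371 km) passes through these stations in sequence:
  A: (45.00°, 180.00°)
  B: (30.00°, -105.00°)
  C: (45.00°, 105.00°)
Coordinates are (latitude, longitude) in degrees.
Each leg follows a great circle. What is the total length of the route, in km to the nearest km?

17722 km

Leg A→B: central angle 1.0332 rad, distance 6582.7 km.
Leg B→C: central angle 1.7485 rad, distance 11139.7 km.
Total: 6582.7 + 11139.7 ≈ 17722 km.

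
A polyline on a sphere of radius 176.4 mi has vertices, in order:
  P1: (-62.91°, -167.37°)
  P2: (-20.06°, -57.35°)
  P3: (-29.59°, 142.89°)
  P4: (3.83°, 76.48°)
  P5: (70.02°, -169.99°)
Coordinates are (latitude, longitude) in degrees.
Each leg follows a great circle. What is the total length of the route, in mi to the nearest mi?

Leg P1→P2: central angle 1.4112 rad, distance 248.9 mi.
Leg P2→P3: central angle 2.2106 rad, distance 389.9 mi.
Leg P3→P4: central angle 1.2511 rad, distance 220.7 mi.
Leg P4→P5: central angle 1.6442 rad, distance 290.0 mi.
Total: 248.9 + 389.9 + 220.7 + 290.0 ≈ 1150 mi.

1150 mi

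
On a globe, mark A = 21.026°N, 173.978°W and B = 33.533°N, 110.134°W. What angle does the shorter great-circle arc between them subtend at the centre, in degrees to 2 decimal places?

57.24°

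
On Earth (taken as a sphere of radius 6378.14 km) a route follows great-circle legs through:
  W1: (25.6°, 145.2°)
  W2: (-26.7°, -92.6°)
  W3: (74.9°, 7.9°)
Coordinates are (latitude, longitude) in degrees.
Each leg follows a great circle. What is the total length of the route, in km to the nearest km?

Leg W1→W2: central angle 2.2440 rad, distance 14312.3 km.
Leg W2→W3: central angle 2.0671 rad, distance 13184.5 km.
Total: 14312.3 + 13184.5 ≈ 27497 km.

27497 km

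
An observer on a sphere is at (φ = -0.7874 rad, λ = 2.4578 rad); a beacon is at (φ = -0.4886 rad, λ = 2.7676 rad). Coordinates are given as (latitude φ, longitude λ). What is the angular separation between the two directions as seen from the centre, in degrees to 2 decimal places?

22.18°

In radians: φ₁ = -0.7874, φ₂ = -0.4886, Δλ = 17.750° = 0.3098 rad.
cos c = sin φ₁ sin φ₂ + cos φ₁ cos φ₂ cos Δλ = (-0.7085)(-0.4694) + (0.7057)(0.8830)(0.9524) = 0.92603,
so c = arccos(0.92603) = 0.38705 rad.
So the angular separation is 22.18°.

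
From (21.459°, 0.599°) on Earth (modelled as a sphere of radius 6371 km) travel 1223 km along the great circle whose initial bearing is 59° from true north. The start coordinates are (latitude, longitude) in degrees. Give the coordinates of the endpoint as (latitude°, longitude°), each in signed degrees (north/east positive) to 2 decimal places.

Angular distance δ = d/R = 1223/6371 = 0.19196 rad; initial bearing θ = 1.0297 rad.
sin φ₂ = sin φ₁ cos δ + cos φ₁ sin δ cos θ = (0.3658)(0.9816) + (0.9307)(0.1908)(0.5150) = 0.4506, so φ₂ = 26.78°.
Δλ = atan2(sin θ sin δ cos φ₁, cos δ − sin φ₁ sin φ₂) = atan2(0.1522, 0.8168) = 10.555°.
λ₂ = 0.599° + 10.555° = 11.15°.

26.78°, 11.15°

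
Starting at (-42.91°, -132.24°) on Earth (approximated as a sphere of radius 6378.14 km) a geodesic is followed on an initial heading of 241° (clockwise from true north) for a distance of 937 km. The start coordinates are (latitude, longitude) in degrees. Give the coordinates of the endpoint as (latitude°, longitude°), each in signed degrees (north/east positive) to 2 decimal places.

Angular distance δ = d/R = 937/6378.14 = 0.14691 rad; initial bearing θ = 4.2062 rad.
sin φ₂ = sin φ₁ cos δ + cos φ₁ sin δ cos θ = (-0.6808)(0.9892) + (0.7324)(0.1464)(-0.4848) = -0.7255, so φ₂ = -46.51°.
Δλ = atan2(sin θ sin δ cos φ₁, cos δ − sin φ₁ sin φ₂) = atan2(-0.0938, 0.4953) = -10.721°.
λ₂ = -132.240° − 10.721° = -142.96°.

-46.51°, -142.96°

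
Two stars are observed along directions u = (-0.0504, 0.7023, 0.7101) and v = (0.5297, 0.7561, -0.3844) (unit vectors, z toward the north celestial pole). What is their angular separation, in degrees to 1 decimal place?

76.6°

u·v = 0.2313; |u| = 1.0000, |v| = 1.0000.
cos θ = (u·v)/(|u||v|) = 0.2313, so θ = 76.6°.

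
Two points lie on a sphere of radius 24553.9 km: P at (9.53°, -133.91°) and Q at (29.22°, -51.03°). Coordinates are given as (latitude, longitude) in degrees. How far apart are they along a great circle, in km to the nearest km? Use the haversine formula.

33938 km

Let φ₁ = 0.1663 rad, φ₂ = 0.5100 rad, and Δλ = 1.4465 rad.
Haversine: a = sin²(Δφ/2) + cos φ₁ cos φ₂ sin²(Δλ/2) = 0.0292 + (0.9862)(0.8728)(0.4380) = 0.40625.
Central angle c = 2·arcsin(√a) = 1.38217 rad.
Distance = R·c = 24553.9 × 1.3822 ≈ 33938 km.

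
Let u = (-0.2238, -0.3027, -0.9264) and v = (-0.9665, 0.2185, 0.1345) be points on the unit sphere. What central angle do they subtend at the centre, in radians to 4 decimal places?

1.5452 rad

u·v = 0.0256; |u| = 1.0000, |v| = 1.0000.
cos θ = (u·v)/(|u||v|) = 0.0256, so θ = 1.5452 rad.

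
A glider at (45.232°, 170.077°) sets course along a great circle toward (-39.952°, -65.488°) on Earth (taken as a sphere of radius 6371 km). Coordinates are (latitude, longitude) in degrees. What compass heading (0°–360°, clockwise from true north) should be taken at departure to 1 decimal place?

102.9°

With φ₁ = 0.7894, φ₂ = -0.6973, Δλ = 2.1718 rad, the forward-azimuth formula gives
θ = atan2( sin Δλ cos φ₂ , cos φ₁ sin φ₂ − sin φ₁ cos φ₂ cos Δλ ) = atan2(0.6323, -0.1445) = 102.87°.
So the initial bearing is 102.9°.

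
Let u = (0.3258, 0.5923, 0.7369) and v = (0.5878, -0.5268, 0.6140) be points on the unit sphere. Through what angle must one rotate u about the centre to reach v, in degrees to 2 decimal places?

70.61°

u·v = 0.3319; |u| = 1.0000, |v| = 1.0000.
cos θ = (u·v)/(|u||v|) = 0.3319, so θ = 70.61°.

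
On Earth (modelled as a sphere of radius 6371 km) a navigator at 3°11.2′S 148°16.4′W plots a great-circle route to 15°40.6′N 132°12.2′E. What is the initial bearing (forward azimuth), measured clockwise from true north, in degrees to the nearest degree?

286°

With φ₁ = -0.0556, φ₂ = 0.2736, Δλ = -1.3879 rad, the forward-azimuth formula gives
θ = atan2( sin Δλ cos φ₂ , cos φ₁ sin φ₂ − sin φ₁ cos φ₂ cos Δλ ) = atan2(-0.9468, 0.2795) = -73.55°.
Adding 360° brings this into [0°, 360°): 286°.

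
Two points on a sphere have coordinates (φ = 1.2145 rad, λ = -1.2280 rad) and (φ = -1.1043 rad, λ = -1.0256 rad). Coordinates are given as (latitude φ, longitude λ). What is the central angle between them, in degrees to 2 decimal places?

133.11°

With latitudes φ₁ = 69.586°, φ₂ = -63.272° and longitude difference Δλ = 11.597°:
Haversine: a = sin²(Δφ/2) + cos φ₁ cos φ₂ sin²(Δλ/2) = 0.8401 + (0.3488)(0.4498)(0.0102) = 0.84169.
Central angle c = 2·arcsin(√a) = 2.32318 rad.
So the angular separation is 133.11°.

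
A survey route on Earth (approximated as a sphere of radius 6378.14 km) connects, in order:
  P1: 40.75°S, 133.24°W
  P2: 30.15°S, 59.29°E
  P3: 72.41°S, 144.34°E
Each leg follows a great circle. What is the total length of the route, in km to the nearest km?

18709 km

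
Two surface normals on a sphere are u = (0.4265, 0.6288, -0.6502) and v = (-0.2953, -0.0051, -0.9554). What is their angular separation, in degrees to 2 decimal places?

60.53°

u·v = 0.4920; |u| = 1.0000, |v| = 1.0000.
cos θ = (u·v)/(|u||v|) = 0.4920, so θ = 60.53°.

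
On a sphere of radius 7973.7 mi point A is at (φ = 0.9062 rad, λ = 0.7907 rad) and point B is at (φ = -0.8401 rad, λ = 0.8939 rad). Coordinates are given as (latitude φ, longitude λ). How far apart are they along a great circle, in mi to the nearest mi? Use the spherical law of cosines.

13942 mi

With latitudes φ₁ = 51.921°, φ₂ = -48.134° and longitude difference Δλ = 5.913°:
cos c = sin φ₁ sin φ₂ + cos φ₁ cos φ₂ cos Δλ = (0.7872)(-0.7447) + (0.6167)(0.6674)(0.9947) = -0.17679,
so c = arccos(-0.17679) = 1.74852 rad.
Distance = R·c = 7973.7 × 1.7485 ≈ 13942 mi.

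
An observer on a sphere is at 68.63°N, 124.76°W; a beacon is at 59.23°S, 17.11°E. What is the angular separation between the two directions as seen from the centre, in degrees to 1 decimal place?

161.2°

Let φ₁ = 1.1978 rad, φ₂ = -1.0338 rad, and Δλ = 2.4761 rad.
cos c = sin φ₁ sin φ₂ + cos φ₁ cos φ₂ cos Δλ = (0.9312)(-0.8592) + (0.3644)(0.5116)(-0.7866) = -0.94679,
so c = arccos(-0.94679) = 2.81392 rad.
So the angular separation is 161.2°.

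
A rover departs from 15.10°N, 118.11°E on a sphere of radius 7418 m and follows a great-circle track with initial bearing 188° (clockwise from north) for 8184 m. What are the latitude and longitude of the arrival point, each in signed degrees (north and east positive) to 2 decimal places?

-47.40°, 107.53°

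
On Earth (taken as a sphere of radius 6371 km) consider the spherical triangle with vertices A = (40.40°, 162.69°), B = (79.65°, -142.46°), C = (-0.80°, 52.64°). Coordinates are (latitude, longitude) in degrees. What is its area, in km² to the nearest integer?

39788705 km²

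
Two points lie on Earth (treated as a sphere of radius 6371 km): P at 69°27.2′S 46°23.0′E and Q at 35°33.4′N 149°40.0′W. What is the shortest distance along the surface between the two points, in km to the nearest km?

Let φ₁ = -1.2122 rad, φ₂ = 0.6206 rad, and Δλ = 2.8615 rad.
cos c = sin φ₁ sin φ₂ + cos φ₁ cos φ₂ cos Δλ = (-0.9364)(0.5815) + (0.3510)(0.8135)(-0.9610) = -0.81892,
so c = arccos(-0.81892) = 2.53031 rad.
Distance = R·c = 6371 × 2.5303 ≈ 16121 km.

16121 km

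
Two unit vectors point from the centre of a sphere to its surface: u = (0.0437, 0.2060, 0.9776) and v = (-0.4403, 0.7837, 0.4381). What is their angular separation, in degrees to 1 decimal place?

55.2°

u·v = 0.5705; |u| = 1.0000, |v| = 1.0000.
cos θ = (u·v)/(|u||v|) = 0.5705, so θ = 55.2°.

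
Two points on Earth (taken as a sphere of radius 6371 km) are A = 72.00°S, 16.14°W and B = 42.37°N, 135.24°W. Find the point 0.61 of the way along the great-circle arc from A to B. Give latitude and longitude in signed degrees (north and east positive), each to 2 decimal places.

-8.69°, -115.62°

Central angle δ = 2.4218 rad. Interpolating on the sphere with fraction f = 0.61:
P = [sin((1−f)δ)·A + sin(fδ)·B] / sin δ = 1.2291·A + 1.5104·B in Cartesian coordinates,
giving P = (-0.4275, -0.8913, -0.1511), i.e. latitude -8.69°, longitude -115.62°.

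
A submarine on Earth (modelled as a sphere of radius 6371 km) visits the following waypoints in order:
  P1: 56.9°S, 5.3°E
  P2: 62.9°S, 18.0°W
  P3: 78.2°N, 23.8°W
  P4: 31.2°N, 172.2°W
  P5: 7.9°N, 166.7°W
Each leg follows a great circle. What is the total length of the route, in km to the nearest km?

27471 km

Leg P1→P2: central angle 0.2275 rad, distance 1449.4 km.
Leg P2→P3: central angle 2.4634 rad, distance 15694.4 km.
Leg P3→P4: central angle 1.2046 rad, distance 7674.3 km.
Leg P4→P5: central angle 0.4164 rad, distance 2653.0 km.
Total: 1449.4 + 15694.4 + 7674.3 + 2653.0 ≈ 27471 km.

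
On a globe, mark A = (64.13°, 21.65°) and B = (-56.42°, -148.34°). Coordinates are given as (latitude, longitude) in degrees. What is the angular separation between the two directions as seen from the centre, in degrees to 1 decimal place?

170.9°

In radians: φ₁ = 1.1193, φ₂ = -0.9847, Δλ = -169.990° = -2.9669 rad.
Haversine: a = sin²(Δφ/2) + cos φ₁ cos φ₂ sin²(Δλ/2) = 0.7541 + (0.4363)(0.5531)(0.9924) = 0.99364.
Central angle c = 2·arcsin(√a) = 2.98196 rad.
So the angular separation is 170.9°.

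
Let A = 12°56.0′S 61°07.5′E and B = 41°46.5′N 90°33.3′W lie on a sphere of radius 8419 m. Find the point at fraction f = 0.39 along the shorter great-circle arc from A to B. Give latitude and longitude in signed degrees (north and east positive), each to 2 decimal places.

Central angle δ = 2.4799 rad. Interpolating on the sphere with fraction f = 0.39:
P = [sin((1−f)δ)·A + sin(fδ)·B] / sin δ = 1.6247·A + 1.3399·B in Cartesian coordinates,
giving P = (0.7550, 0.3875, 0.5290), i.e. latitude 31.94°, longitude 27.17°.

31.94°, 27.17°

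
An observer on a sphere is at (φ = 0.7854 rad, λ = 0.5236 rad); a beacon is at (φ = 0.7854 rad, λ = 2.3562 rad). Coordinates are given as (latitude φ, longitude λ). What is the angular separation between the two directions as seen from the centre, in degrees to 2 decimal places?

With latitudes φ₁ = 45.000°, φ₂ = 45.000° and longitude difference Δλ = 105.000°:
Haversine: a = sin²(Δφ/2) + cos φ₁ cos φ₂ sin²(Δλ/2) = 0.0000 + (0.7071)(0.7071)(0.6294) = 0.31470.
Central angle c = 2·arcsin(√a) = 1.19115 rad.
So the angular separation is 68.25°.

68.25°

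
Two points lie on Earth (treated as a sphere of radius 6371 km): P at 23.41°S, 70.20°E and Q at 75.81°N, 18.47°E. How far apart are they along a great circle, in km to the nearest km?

11590 km

In radians: φ₁ = -0.4086, φ₂ = 1.3231, Δλ = -51.730° = -0.9029 rad.
Haversine: a = sin²(Δφ/2) + cos φ₁ cos φ₂ sin²(Δλ/2) = 0.5801 + (0.9177)(0.2451)(0.1903) = 0.62293.
Central angle c = 2·arcsin(√a) = 1.81920 rad.
Distance = R·c = 6371 × 1.8192 ≈ 11590 km.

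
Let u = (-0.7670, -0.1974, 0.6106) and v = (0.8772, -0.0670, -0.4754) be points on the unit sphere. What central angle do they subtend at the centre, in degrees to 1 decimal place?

u·v = -0.9499; |u| = 1.0000, |v| = 1.0000.
cos θ = (u·v)/(|u||v|) = -0.9498, so θ = 161.8°.

161.8°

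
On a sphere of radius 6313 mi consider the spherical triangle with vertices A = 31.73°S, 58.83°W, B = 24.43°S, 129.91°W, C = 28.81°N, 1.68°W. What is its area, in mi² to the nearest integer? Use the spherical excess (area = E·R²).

Side lengths (central angles): a = 2.3364, b = 1.4194, c = 1.0831 rad; semiperimeter s = 2.4195.
By l'Huilier's theorem, tan(E/4) = √[tan(s/2) tan((s−a)/2) tan((s−b)/2) tan((s−c)/2)], giving spherical excess E = 0.8578 rad.
Area = E·R² = 0.8578 × (6313)² ≈ 34187574 mi².

34187574 mi²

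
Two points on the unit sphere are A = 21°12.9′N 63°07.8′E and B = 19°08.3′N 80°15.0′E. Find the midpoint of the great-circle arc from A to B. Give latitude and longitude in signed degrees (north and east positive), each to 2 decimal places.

The central angle between A and B is δ = 0.2827 rad.
With f = 0.5, the slerp weights are sin((1−f)δ)/sin δ = 0.5050 and sin(fδ)/sin δ = 0.5050.
Weighted sum of the unit vectors: (0.5050)·(0.4213,0.8316,0.3619) + (0.5050)·(0.1600,0.9311,0.3279) = (0.2936, 0.8902, 0.3483).
Converting back: φ = atan2(z, √(x²+y²)) = 20.39°, λ = atan2(y, x) = 71.75°.

20.39°, 71.75°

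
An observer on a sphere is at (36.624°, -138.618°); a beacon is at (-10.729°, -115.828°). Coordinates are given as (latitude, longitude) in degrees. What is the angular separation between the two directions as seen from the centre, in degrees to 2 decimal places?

With latitudes φ₁ = 36.624°, φ₂ = -10.729° and longitude difference Δλ = 22.790°:
cos c = sin φ₁ sin φ₂ + cos φ₁ cos φ₂ cos Δλ = (0.5966)(-0.1862) + (0.8026)(0.9825)(0.9219) = 0.61592,
so c = arccos(0.61592) = 0.90724 rad.
So the angular separation is 51.98°.

51.98°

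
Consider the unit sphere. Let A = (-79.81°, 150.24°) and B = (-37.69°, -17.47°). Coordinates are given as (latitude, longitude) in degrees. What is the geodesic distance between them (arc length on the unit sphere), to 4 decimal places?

1.0872

In radians: φ₁ = -1.3929, φ₂ = -0.6578, Δλ = -167.710° = -2.9271 rad.
cos c = sin φ₁ sin φ₂ + cos φ₁ cos φ₂ cos Δλ = (-0.9842)(-0.6114) + (0.1769)(0.7913)(-0.9771) = 0.46496,
so c = arccos(0.46496) = 1.08721 rad.
On the unit sphere the arc length equals the central angle: 1.0872.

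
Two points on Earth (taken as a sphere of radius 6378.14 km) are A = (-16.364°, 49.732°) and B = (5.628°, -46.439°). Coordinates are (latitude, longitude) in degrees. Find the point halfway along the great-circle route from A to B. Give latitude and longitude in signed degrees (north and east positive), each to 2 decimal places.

The central angle between A and B is δ = 1.7014 rad.
With f = 0.5, the slerp weights are sin((1−f)δ)/sin δ = 0.7582 and sin(fδ)/sin δ = 0.7582.
Weighted sum of the unit vectors: (0.7582)·(0.6202,0.7321,-0.2817) + (0.7582)·(0.6858,-0.7211,0.0981) = (0.9902, 0.0083, -0.1393).
Converting back: φ = atan2(z, √(x²+y²)) = -8.01°, λ = atan2(y, x) = 0.48°.

-8.01°, 0.48°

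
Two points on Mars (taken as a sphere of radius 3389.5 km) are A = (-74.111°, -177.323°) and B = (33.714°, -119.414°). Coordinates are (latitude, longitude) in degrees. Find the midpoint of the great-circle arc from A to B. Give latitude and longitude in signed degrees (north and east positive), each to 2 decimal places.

-22.05°, -132.77°

The central angle between A and B is δ = 1.9964 rad.
With f = 0.5, the slerp weights are sin((1−f)δ)/sin δ = 0.9228 and sin(fδ)/sin δ = 0.9228.
Weighted sum of the unit vectors: (0.9228)·(-0.2735,-0.0128,-0.9618) + (0.9228)·(-0.4085,-0.7246,0.5550) = (-0.6294, -0.6805, -0.3753).
Converting back: φ = atan2(z, √(x²+y²)) = -22.05°, λ = atan2(y, x) = -132.77°.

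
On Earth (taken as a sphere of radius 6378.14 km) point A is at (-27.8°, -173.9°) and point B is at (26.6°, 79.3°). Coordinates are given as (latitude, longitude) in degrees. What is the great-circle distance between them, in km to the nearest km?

With latitudes φ₁ = -27.800°, φ₂ = 26.600° and longitude difference Δλ = -106.800°:
cos c = sin φ₁ sin φ₂ + cos φ₁ cos φ₂ cos Δλ = (-0.4664)(0.4478) + (0.8846)(0.8942)(-0.2890) = -0.43744,
so c = arccos(-0.43744) = 2.02355 rad.
Distance = R·c = 6378.14 × 2.0235 ≈ 12906 km.

12906 km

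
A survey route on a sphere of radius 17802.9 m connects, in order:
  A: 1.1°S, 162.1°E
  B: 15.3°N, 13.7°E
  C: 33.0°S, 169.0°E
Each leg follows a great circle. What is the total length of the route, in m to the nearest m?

Leg A→B: central angle 2.5436 rad, distance 45283.0 m.
Leg B→C: central angle 2.6438 rad, distance 47067.7 m.
Total: 45283.0 + 47067.7 ≈ 92351 m.

92351 m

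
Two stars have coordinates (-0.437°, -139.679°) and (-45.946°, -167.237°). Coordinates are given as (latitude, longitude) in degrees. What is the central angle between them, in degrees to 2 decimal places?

51.54°

With latitudes φ₁ = -0.437°, φ₂ = -45.946° and longitude difference Δλ = -27.558°:
cos c = sin φ₁ sin φ₂ + cos φ₁ cos φ₂ cos Δλ = (-0.0076)(-0.7187) + (1.0000)(0.6953)(0.8865) = 0.62191,
so c = arccos(0.62191) = 0.89962 rad.
So the angular separation is 51.54°.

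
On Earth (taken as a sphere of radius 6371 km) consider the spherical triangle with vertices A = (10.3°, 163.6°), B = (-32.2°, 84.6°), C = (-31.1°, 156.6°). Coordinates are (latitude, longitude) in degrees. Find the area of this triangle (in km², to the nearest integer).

Side lengths (central angles): a = 1.0482, b = 0.7320, c = 1.5072 rad; semiperimeter s = 1.6437.
By l'Huilier's theorem, tan(E/4) = √[tan(s/2) tan((s−a)/2) tan((s−b)/2) tan((s−c)/2)], giving spherical excess E = 0.4192 rad.
Area = E·R² = 0.4192 × (6371)² ≈ 17014591 km².

17014591 km²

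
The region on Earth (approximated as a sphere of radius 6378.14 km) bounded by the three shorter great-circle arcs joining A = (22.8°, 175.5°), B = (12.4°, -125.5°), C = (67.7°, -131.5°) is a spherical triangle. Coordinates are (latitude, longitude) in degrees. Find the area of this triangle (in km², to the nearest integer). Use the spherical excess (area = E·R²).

Side lengths (central angles): a = 0.9676, b = 0.9654, c = 0.9921 rad; semiperimeter s = 1.4626.
By l'Huilier's theorem, tan(E/4) = √[tan(s/2) tan((s−a)/2) tan((s−b)/2) tan((s−c)/2)], giving spherical excess E = 0.4676 rad.
Area = E·R² = 0.4676 × (6378.14)² ≈ 19022551 km².

19022551 km²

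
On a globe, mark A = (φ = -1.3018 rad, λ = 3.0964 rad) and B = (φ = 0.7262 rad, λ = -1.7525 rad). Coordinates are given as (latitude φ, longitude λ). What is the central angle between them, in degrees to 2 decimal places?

127.81°

In radians: φ₁ = -1.3018, φ₂ = 0.7262, Δλ = 82.178° = 1.4343 rad.
Haversine: a = sin²(Δφ/2) + cos φ₁ cos φ₂ sin²(Δλ/2) = 0.7207 + (0.2658)(0.7477)(0.4320) = 0.80656.
Central angle c = 2·arcsin(√a) = 2.23079 rad.
So the angular separation is 127.81°.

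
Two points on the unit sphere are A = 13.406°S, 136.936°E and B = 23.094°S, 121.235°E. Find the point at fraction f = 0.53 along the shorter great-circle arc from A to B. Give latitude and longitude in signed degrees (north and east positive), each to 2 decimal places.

-18.70°, 128.84°

Central angle δ = 0.3099 rad. Interpolating on the sphere with fraction f = 0.53:
P = [sin((1−f)δ)·A + sin(fδ)·B] / sin δ = 0.4759·A + 0.5362·B in Cartesian coordinates,
giving P = (-0.5940, 0.7378, -0.3206), i.e. latitude -18.70°, longitude 128.84°.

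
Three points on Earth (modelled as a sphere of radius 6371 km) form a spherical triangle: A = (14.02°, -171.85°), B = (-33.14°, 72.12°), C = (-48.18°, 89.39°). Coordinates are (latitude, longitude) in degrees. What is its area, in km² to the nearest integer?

16032540 km²

Side lengths (central angles): a = 0.3465, b = 1.8536, c = 2.0817 rad; semiperimeter s = 2.1409.
By l'Huilier's theorem, tan(E/4) = √[tan(s/2) tan((s−a)/2) tan((s−b)/2) tan((s−c)/2)], giving spherical excess E = 0.3950 rad.
Area = E·R² = 0.3950 × (6371)² ≈ 16032540 km².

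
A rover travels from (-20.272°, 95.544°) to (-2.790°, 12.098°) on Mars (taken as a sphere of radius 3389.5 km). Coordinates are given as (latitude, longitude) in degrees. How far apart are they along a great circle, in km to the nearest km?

In radians: φ₁ = -0.3538, φ₂ = -0.0487, Δλ = -83.446° = -1.4564 rad.
Haversine: a = sin²(Δφ/2) + cos φ₁ cos φ₂ sin²(Δλ/2) = 0.0231 + (0.9381)(0.9988)(0.4429) = 0.43810.
Central angle c = 2·arcsin(√a) = 1.44667 rad.
Distance = R·c = 3389.5 × 1.4467 ≈ 4903 km.

4903 km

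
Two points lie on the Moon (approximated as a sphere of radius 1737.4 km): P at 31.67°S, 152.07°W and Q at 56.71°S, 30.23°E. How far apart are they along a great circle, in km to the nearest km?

In radians: φ₁ = -0.5527, φ₂ = -0.9898, Δλ = -177.700° = -3.1015 rad.
cos c = sin φ₁ sin φ₂ + cos φ₁ cos φ₂ cos Δλ = (-0.5250)(-0.8359) + (0.8511)(0.5489)(-0.9992) = -0.02789,
so c = arccos(-0.02789) = 1.59869 rad.
Distance = R·c = 1737.4 × 1.5987 ≈ 2778 km.

2778 km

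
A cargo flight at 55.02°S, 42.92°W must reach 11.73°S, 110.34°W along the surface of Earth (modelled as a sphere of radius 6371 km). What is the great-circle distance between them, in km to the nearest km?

7510 km

Let φ₁ = -0.9603 rad, φ₂ = -0.2047 rad, and Δλ = -1.1767 rad.
cos c = sin φ₁ sin φ₂ + cos φ₁ cos φ₂ cos Δλ = (-0.8194)(-0.2033) + (0.5733)(0.9791)(0.3840) = 0.38211,
so c = arccos(0.38211) = 1.17872 rad.
Distance = R·c = 6371 × 1.1787 ≈ 7510 km.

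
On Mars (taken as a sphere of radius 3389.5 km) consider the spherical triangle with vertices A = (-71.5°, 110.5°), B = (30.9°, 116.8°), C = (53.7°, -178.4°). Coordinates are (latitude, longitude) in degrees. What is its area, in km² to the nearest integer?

14158917 km²

Side lengths (central angles): a = 0.8890, b = 2.3510, c = 1.7889 rad; semiperimeter s = 2.5145.
By l'Huilier's theorem, tan(E/4) = √[tan(s/2) tan((s−a)/2) tan((s−b)/2) tan((s−c)/2)], giving spherical excess E = 1.2324 rad.
Area = E·R² = 1.2324 × (3389.5)² ≈ 14158917 km².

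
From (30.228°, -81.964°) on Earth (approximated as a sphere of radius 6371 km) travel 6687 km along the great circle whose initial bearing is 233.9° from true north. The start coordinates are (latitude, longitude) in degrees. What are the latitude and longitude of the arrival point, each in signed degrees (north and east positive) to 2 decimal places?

Angular distance δ = d/R = 6687/6371 = 1.04960 rad; initial bearing θ = 4.0823 rad.
sin φ₂ = sin φ₁ cos δ + cos φ₁ sin δ cos θ = (0.5034)(0.4979) + (0.8640)(0.8672)(-0.5892) = -0.1908, so φ₂ = -11.00°.
Δλ = atan2(sin θ sin δ cos φ₁, cos δ − sin φ₁ sin φ₂) = atan2(-0.6054, 0.5940) = -45.547°.
λ₂ = -81.964° − 45.547° = -127.51°.

-11.00°, -127.51°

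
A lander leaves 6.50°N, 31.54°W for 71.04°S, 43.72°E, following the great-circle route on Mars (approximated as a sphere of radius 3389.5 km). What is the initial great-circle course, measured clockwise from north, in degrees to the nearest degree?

162°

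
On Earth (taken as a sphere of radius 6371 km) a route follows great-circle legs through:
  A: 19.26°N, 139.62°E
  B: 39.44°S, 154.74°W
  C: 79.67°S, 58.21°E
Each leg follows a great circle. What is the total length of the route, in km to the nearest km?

16033 km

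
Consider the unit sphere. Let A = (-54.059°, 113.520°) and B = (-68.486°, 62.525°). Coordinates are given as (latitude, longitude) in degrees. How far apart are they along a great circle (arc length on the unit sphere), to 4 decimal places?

Let φ₁ = -0.9435 rad, φ₂ = -1.1953 rad, and Δλ = -0.8900 rad.
Haversine: a = sin²(Δφ/2) + cos φ₁ cos φ₂ sin²(Δλ/2) = 0.0158 + (0.5870)(0.3667)(0.1853) = 0.05565.
Central angle c = 2·arcsin(√a) = 0.47631 rad.
On the unit sphere the arc length equals the central angle: 0.4763.

0.4763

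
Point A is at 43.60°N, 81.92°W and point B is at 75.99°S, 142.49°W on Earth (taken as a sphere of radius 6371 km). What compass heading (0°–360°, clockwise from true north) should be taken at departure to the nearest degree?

With φ₁ = 0.7610, φ₂ = -1.3263, Δλ = -1.0571 rad, the forward-azimuth formula gives
θ = atan2( sin Δλ cos φ₂ , cos φ₁ sin φ₂ − sin φ₁ cos φ₂ cos Δλ ) = atan2(-0.2109, -0.7847) = -164.96°.
Adding 360° brings this into [0°, 360°): 195°.

195°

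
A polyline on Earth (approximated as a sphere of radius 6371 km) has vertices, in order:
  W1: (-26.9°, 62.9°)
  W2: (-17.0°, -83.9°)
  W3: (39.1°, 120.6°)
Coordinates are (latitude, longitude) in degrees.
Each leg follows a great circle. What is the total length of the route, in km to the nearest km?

Leg W1→W2: central angle 2.1912 rad, distance 13959.9 km.
Leg W2→W3: central angle 2.6055 rad, distance 16599.6 km.
Total: 13959.9 + 16599.6 ≈ 30560 km.

30560 km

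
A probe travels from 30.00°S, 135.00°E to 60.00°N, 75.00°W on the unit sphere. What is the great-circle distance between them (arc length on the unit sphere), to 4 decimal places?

2.5116

In radians: φ₁ = -0.5236, φ₂ = 1.0472, Δλ = 150.000° = 2.6180 rad.
Haversine: a = sin²(Δφ/2) + cos φ₁ cos φ₂ sin²(Δλ/2) = 0.5000 + (0.8660)(0.5000)(0.9330) = 0.90401.
Central angle c = 2·arcsin(√a) = 2.51157 rad.
On the unit sphere the arc length equals the central angle: 2.5116.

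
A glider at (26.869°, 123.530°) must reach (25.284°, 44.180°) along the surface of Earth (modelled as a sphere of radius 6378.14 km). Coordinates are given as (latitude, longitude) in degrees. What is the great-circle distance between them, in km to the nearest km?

7792 km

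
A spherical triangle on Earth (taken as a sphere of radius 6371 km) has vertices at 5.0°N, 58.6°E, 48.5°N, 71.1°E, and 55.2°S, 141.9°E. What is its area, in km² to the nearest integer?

Side lengths (central angles): a = 2.0836, b = 1.5760, c = 0.7817 rad; semiperimeter s = 2.2207.
By l'Huilier's theorem, tan(E/4) = √[tan(s/2) tan((s−a)/2) tan((s−b)/2) tan((s−c)/2)], giving spherical excess E = 0.7942 rad.
Area = E·R² = 0.7942 × (6371)² ≈ 32238151 km².

32238151 km²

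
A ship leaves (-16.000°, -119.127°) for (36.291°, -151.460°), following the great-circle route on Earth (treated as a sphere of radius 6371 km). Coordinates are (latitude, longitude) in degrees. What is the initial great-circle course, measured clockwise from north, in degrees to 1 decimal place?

Δλ = -32.333° = -0.5643 rad.
y = sin Δλ · cos φ₂ = (-0.5348)(0.8060) = -0.4311
x = cos φ₁ sin φ₂ − sin φ₁ cos φ₂ cos Δλ = (0.9613)(0.5919) − (-0.2756)(0.8060)(0.8450) = 0.7567
θ = atan2(y, x) = -29.67°; adding 360° gives 330.3°.

330.3°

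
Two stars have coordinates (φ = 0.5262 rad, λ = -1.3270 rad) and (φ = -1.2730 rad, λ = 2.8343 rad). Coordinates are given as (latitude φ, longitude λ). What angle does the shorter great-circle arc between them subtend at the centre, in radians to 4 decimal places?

Let φ₁ = 0.5262 rad, φ₂ = -1.2730 rad, and Δλ = -2.1219 rad.
cos c = sin φ₁ sin φ₂ + cos φ₁ cos φ₂ cos Δλ = (0.5023)(-0.9560) + (0.8647)(0.2934)(-0.5236) = -0.61300,
so c = arccos(-0.61300) = 2.23064 rad.
So the angular separation is 2.2306 rad.

2.2306 rad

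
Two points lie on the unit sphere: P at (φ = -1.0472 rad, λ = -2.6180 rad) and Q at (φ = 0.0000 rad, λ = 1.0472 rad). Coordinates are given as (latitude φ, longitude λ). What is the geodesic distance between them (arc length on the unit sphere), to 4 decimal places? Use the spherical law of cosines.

2.0186

In radians: φ₁ = -1.0472, φ₂ = 0.0000, Δλ = -150.000° = -2.6180 rad.
cos c = sin φ₁ sin φ₂ + cos φ₁ cos φ₂ cos Δλ = (-0.8660)(0.0000) + (0.5000)(1.0000)(-0.8660) = -0.43301,
so c = arccos(-0.43301) = 2.01862 rad.
On the unit sphere the arc length equals the central angle: 2.0186.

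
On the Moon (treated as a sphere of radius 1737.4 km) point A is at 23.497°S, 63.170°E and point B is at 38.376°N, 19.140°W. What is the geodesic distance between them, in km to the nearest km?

In radians: φ₁ = -0.4101, φ₂ = 0.6698, Δλ = -82.310° = -1.4366 rad.
Haversine: a = sin²(Δφ/2) + cos φ₁ cos φ₂ sin²(Δλ/2) = 0.2643 + (0.9171)(0.7840)(0.4331) = 0.57566.
Central angle c = 2·arcsin(√a) = 1.72270 rad.
Distance = R·c = 1737.4 × 1.7227 ≈ 2993 km.

2993 km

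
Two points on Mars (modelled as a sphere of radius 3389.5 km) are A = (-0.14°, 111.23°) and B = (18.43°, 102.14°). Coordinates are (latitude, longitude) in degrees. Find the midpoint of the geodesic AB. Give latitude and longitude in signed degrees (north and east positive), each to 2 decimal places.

9.17°, 106.80°

The central angle between A and B is δ = 0.3596 rad.
With f = 0.5, the slerp weights are sin((1−f)δ)/sin δ = 0.5082 and sin(fδ)/sin δ = 0.5082.
Weighted sum of the unit vectors: (0.5082)·(-0.3621,0.9321,-0.0024) + (0.5082)·(-0.1995,0.9275,0.3161) = (-0.2854, 0.9451, 0.1594).
Converting back: φ = atan2(z, √(x²+y²)) = 9.17°, λ = atan2(y, x) = 106.80°.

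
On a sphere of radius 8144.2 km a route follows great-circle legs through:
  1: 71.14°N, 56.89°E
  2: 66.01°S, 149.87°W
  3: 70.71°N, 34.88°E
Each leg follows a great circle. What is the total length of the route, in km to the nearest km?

48908 km

Leg 1→2: central angle 2.9511 rad, distance 24034.7 km.
Leg 2→3: central angle 3.0541 rad, distance 24873.3 km.
Total: 24034.7 + 24873.3 ≈ 48908 km.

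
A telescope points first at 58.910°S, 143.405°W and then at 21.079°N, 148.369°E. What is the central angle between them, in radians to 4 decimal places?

In radians: φ₁ = -1.0282, φ₂ = 0.3679, Δλ = -68.226° = -1.1908 rad.
cos c = sin φ₁ sin φ₂ + cos φ₁ cos φ₂ cos Δλ = (-0.8564)(0.3597) + (0.5164)(0.9331)(0.3709) = -0.12926,
so c = arccos(-0.12926) = 1.70042 rad.
So the angular separation is 1.7004 rad.

1.7004 rad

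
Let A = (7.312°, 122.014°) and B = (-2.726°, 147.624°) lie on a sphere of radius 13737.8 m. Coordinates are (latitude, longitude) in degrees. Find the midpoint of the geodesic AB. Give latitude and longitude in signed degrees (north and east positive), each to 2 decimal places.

The central angle between A and B is δ = 0.4792 rad.
With f = 0.5, the slerp weights are sin((1−f)δ)/sin δ = 0.5147 and sin(fδ)/sin δ = 0.5147.
Weighted sum of the unit vectors: (0.5147)·(-0.5258,0.8410,0.1273) + (0.5147)·(-0.8436,0.5349,-0.0476) = (-0.7048, 0.7082, 0.0410).
Converting back: φ = atan2(z, √(x²+y²)) = 2.35°, λ = atan2(y, x) = 134.86°.

2.35°, 134.86°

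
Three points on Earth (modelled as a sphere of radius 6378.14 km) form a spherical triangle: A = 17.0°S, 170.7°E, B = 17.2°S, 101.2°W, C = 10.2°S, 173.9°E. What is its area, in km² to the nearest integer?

4622718 km²

Side lengths (central angles): a = 1.4344, b = 0.1305, c = 1.4538 rad; semiperimeter s = 1.5094.
By l'Huilier's theorem, tan(E/4) = √[tan(s/2) tan((s−a)/2) tan((s−b)/2) tan((s−c)/2)], giving spherical excess E = 0.1136 rad.
Area = E·R² = 0.1136 × (6378.14)² ≈ 4622718 km².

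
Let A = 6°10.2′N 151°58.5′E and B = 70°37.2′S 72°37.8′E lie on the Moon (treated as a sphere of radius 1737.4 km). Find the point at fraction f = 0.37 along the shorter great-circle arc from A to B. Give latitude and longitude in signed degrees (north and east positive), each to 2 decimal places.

-26.02°, 140.21°

Central angle δ = 1.6112 rad. Interpolating on the sphere with fraction f = 0.37:
P = [sin((1−f)δ)·A + sin(fδ)·B] / sin δ = 0.8502·A + 0.5619·B in Cartesian coordinates,
giving P = (-0.6905, 0.5751, -0.4387), i.e. latitude -26.02°, longitude 140.21°.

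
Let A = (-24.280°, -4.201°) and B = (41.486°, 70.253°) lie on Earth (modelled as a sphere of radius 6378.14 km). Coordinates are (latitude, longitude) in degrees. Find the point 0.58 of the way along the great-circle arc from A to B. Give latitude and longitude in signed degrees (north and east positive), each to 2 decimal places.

The central angle between A and B is δ = 1.6603 rad.
With f = 0.58, the slerp weights are sin((1−f)δ)/sin δ = 0.6447 and sin(fδ)/sin δ = 0.8242.
Weighted sum of the unit vectors: (0.6447)·(0.9091,-0.0668,-0.4112) + (0.8242)·(0.2531,0.7051,0.6624) = (0.7947, 0.5381, 0.2809).
Converting back: φ = atan2(z, √(x²+y²)) = 16.31°, λ = atan2(y, x) = 34.10°.

16.31°, 34.10°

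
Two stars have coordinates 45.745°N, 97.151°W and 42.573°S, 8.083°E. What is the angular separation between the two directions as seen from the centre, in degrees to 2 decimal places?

With latitudes φ₁ = 45.745°, φ₂ = -42.573° and longitude difference Δλ = 105.234°:
Haversine: a = sin²(Δφ/2) + cos φ₁ cos φ₂ sin²(Δλ/2) = 0.4853 + (0.6979)(0.7364)(0.6314) = 0.80980.
Central angle c = 2·arcsin(√a) = 2.23902 rad.
So the angular separation is 128.29°.

128.29°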